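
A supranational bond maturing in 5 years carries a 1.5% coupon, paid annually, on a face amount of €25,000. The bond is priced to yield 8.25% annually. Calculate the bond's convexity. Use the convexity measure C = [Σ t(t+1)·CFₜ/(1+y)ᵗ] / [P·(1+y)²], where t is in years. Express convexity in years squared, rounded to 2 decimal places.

24.42

With y = 0.0825:
  t   CF        PV=CF/(1+0.0825)^t    t·PV        t(t+1)·PV
  1       375.00       346.4203       346.4203         692.8406
  2       375.00       320.0188       640.0375       1,920.1126
  3       375.00       295.6294       886.8881       3,547.5522
  4       375.00       273.0987     1,092.3948       5,461.9742
  5    25,375.00    17,071.2973    85,356.4865     512,138.9191
  Σ                 18,306.4645    88,322.2273     523,761.3988
P = 18,306.4645.
Convexity = Σ t(t+1)·PV / [P·(1+y)²] = 523,761.3988 / (18,306.4645 × 1.171806) = 24.41593.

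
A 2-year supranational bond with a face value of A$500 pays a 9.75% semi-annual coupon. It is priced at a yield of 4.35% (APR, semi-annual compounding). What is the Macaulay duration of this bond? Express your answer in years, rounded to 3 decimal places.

1.872 years

Periodic yield y = 0.02175. Discount each cash flow and weight by its period:
  t   CF        PV=CF/(1+0.02175)^t    t·PV
  1       24.375        23.8561        23.8561
  2       24.375        23.3483        46.6966
  3       24.375        22.8513        68.5539
  4      524.375       481.1311     1,924.5242
  Σ                    551.1868     2,063.6308
Price P = Σ PV = 551.1868.
Macaulay duration = Σ(t·PV) / P = 2,063.6308 / 551.1868 = 3.74398 half-year periods.
In years: 3.74398 / 2 = 1.87199 years.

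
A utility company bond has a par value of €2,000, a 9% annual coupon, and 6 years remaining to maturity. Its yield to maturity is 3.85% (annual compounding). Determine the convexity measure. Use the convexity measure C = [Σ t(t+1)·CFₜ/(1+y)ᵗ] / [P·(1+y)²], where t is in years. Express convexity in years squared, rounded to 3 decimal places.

30.572

With y = 0.0385:
  t   CF        PV=CF/(1+0.0385)^t    t·PV        t(t+1)·PV
  1       180.00       173.3269       173.3269         346.6538
  2       180.00       166.9012       333.8024       1,001.4073
  3       180.00       160.7137       482.1412       1,928.5649
  4       180.00       154.7556       619.0226       3,095.1129
  5       180.00       149.0184       745.0922       4,470.5531
  6     2,180.00     1,737.8708    10,427.2249      72,990.5740
  Σ                  2,542.5868    12,780.6102      83,832.8659
P = 2,542.5868.
Convexity = Σ t(t+1)·PV / [P·(1+y)²] = 83,832.8659 / (2,542.5868 × 1.078482) = 30.57212.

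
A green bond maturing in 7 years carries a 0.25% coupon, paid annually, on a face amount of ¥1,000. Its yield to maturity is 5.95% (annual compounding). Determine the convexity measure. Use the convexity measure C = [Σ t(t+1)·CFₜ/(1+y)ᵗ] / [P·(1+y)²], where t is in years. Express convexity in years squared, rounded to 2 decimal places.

With y = 0.0595:
  t   CF        PV=CF/(1+0.0595)^t    t·PV        t(t+1)·PV
  1         2.50         2.3596         2.3596           4.7192
  2         2.50         2.2271         4.4542          13.3625
  3         2.50         2.1020         6.3061          25.2243
  4         2.50         1.9840         7.9359          39.6795
  5         2.50         1.8726         9.3628          56.1767
  6         2.50         1.7674        10.6044          74.2307
  7     1,002.50       668.9253     4,682.4774      37,459.8195
  Σ                    681.2380     4,723.5004      37,673.2125
P = 681.2380.
Convexity = Σ t(t+1)·PV / [P·(1+y)²] = 37,673.2125 / (681.2380 × 1.122540) = 49.26425.

49.26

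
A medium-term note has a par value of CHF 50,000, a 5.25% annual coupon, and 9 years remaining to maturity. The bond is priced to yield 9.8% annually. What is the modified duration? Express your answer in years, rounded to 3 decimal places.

6.456 years

Periodic yield y = 0.098. First find Macaulay duration:
  t   CF        PV=CF/(1+0.098)^t    t·PV
  1     2,625.00     2,390.7104     2,390.7104
  2     2,625.00     2,177.3319     4,354.6637
  3     2,625.00     1,982.9981     5,948.9942
  4     2,625.00     1,806.0092     7,224.0366
  5     2,625.00     1,644.8171     8,224.0854
  6     2,625.00     1,498.0119     8,988.0715
  7     2,625.00     1,364.3096     9,550.1670
  8     2,625.00     1,242.5406     9,940.3248
  9    52,625.00    22,686.6854   204,180.1682
  Σ                 36,793.4140   260,801.2217
P = 36,793.4140; Macaulay duration = 260,801.2217 / 36,793.4140 = 7.08826 years.
Modified duration = D_Mac / (1 + y) = 7.08826 / 1.098 = 6.45561 years.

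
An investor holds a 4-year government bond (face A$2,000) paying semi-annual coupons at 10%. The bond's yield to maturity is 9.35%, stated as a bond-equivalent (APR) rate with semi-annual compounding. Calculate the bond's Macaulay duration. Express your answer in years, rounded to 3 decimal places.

Periodic yield y = 0.04675. Discount each cash flow and weight by its period:
  t   CF        PV=CF/(1+0.04675)^t    t·PV
  1       100.00        95.5338        95.5338
  2       100.00        91.2671       182.5341
  3       100.00        87.1909       261.5727
  4       100.00        83.2968       333.1870
  5       100.00        79.5766       397.8828
  6       100.00        76.0225       456.1350
  7       100.00        72.6272       508.3903
  8     2,100.00     1,457.0536    11,656.4291
  Σ                  2,042.5684    13,891.6648
Price P = Σ PV = 2,042.5684.
Macaulay duration = Σ(t·PV) / P = 13,891.6648 / 2,042.5684 = 6.80108 half-year periods.
In years: 6.80108 / 2 = 3.40054 years.

3.401 years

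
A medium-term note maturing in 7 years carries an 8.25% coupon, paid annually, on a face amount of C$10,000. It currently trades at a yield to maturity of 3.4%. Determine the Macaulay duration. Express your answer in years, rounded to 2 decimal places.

Periodic yield y = 0.034. Discount each cash flow and weight by its year:
  t   CF        PV=CF/(1+0.034)^t    t·PV
  1       825.00       797.8723       797.8723
  2       825.00       771.6367     1,543.2734
  3       825.00       746.2637     2,238.7912
  4       825.00       721.7251     2,886.9003
  5       825.00       697.9933     3,489.9665
  6       825.00       675.0419     4,050.2513
  7    10,825.00     8,566.1196    59,962.8372
  Σ                 12,976.6526    74,969.8922
Price P = Σ PV = 12,976.6526.
Macaulay duration = Σ(t·PV) / P = 74,969.8922 / 12,976.6526 = 5.77729 years.

5.78 years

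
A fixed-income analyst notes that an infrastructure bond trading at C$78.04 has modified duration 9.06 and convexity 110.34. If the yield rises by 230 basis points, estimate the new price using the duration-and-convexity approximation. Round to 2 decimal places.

C$64.06

Duration effect: -D_mod·Δy = -9.06 × (+0.023) = -0.208380
Convexity effect: ½·C·(Δy)² = 0.5 × 110.34 × (0.023)² = +0.02918493
ΔP/P ≈ -0.208380 + 0.02918493 = -0.17919507
New price ≈ 78.04 × (1 - 0.17919507) = 64.0556167372.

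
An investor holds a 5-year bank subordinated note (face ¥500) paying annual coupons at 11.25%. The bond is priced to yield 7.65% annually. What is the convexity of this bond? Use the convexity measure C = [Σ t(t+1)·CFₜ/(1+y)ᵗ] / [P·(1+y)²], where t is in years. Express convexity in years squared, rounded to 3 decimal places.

With y = 0.0765:
  t   CF        PV=CF/(1+0.0765)^t    t·PV        t(t+1)·PV
  1        56.25        52.2527        52.2527         104.5053
  2        56.25        48.5394        97.0788         291.2364
  3        56.25        45.0900       135.2701         541.0802
  4        56.25        41.8858       167.5430         837.7152
  5       556.25       384.7688     1,923.8440      11,543.0641
  Σ                    572.5367     2,375.9886      13,317.6013
P = 572.5367.
Convexity = Σ t(t+1)·PV / [P·(1+y)²] = 13,317.6013 / (572.5367 × 1.158852) = 20.07218.

20.072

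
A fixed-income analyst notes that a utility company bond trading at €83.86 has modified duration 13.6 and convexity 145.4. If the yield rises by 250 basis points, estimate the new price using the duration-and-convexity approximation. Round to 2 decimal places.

Duration effect: -D_mod·Δy = -13.6 × (+0.025) = -0.340000
Convexity effect: ½·C·(Δy)² = 0.5 × 145.4 × (0.025)² = +0.0454375
ΔP/P ≈ -0.340000 + 0.0454375 = -0.2945625
New price ≈ 83.86 × (1 - 0.2945625) = 59.15798875.

€59.16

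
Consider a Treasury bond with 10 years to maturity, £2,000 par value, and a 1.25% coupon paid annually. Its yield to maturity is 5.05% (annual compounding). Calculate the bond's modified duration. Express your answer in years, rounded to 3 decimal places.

8.884 years

Periodic yield y = 0.0505. First find Macaulay duration:
  t   CF        PV=CF/(1+0.0505)^t    t·PV
  1        25.00        23.7982        23.7982
  2        25.00        22.6542        45.3083
  3        25.00        21.5651        64.6954
  4        25.00        20.5284        82.1137
  5        25.00        19.5416        97.7079
  6        25.00        18.6022       111.6130
  7        25.00        17.7079       123.9555
  8        25.00        16.8567       134.8533
  9        25.00        16.0463       144.4169
  10    2,025.00     1,237.2699    12,372.6994
  Σ                  1,414.5705    13,201.1615
P = 1,414.5705; Macaulay duration = 13,201.1615 / 1,414.5705 = 9.33228 years.
Modified duration = D_Mac / (1 + y) = 9.33228 / 1.0505 = 8.88365 years.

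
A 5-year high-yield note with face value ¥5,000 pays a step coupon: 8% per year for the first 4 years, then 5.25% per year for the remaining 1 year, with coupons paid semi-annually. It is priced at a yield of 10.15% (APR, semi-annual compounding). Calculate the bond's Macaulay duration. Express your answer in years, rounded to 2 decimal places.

Periodic yield y = 0.05075. Discount each cash flow and weight by its period:
  t   CF        PV=CF/(1+0.05075)^t    t·PV
  1       200.00       190.3402       190.3402
  2       200.00       181.1470       362.2940
  3       200.00       172.3978       517.1935
  4       200.00       164.0712       656.2849
  5       200.00       156.1468       780.7338
  6       200.00       148.6051       891.6304
  7       200.00       141.4276       989.9933
  8       200.00       134.5968     1,076.7746
  9       131.25        84.0630       756.5667
  10    5,131.25     3,127.7295    31,277.2951
  Σ                  4,500.5250    37,499.1065
Price P = Σ PV = 4,500.5250.
Macaulay duration = Σ(t·PV) / P = 37,499.1065 / 4,500.5250 = 8.33216 half-year periods.
In years: 8.33216 / 2 = 4.16608 years.

4.17 years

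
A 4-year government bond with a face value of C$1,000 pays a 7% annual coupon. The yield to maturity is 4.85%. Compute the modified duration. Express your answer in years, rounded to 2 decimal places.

Periodic yield y = 0.0485. First find Macaulay duration:
  t   CF        PV=CF/(1+0.0485)^t    t·PV
  1        70.00        66.7620        66.7620
  2        70.00        63.6739       127.3477
  3        70.00        60.7285       182.1856
  4     1,070.00       885.3399     3,541.3596
  Σ                  1,076.5043     3,917.6549
P = 1,076.5043; Macaulay duration = 3,917.6549 / 1,076.5043 = 3.63924 years.
Modified duration = D_Mac / (1 + y) = 3.63924 / 1.0485 = 3.47090 years.

3.47 years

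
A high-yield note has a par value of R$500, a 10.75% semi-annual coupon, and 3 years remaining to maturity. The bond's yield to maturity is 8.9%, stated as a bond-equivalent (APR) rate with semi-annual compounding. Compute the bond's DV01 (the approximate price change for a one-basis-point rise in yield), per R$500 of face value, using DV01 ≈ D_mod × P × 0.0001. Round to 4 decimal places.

R$0.1330

Periodic yield y = 0.0445.
  t   CF        PV=CF/(1+0.0445)^t    t·PV
  1       26.875        25.7300        25.7300
  2       26.875        24.6338        49.2676
  3       26.875        23.5843        70.7529
  4       26.875        22.5795        90.3181
  5       26.875        21.6175       108.0877
  6      526.875       405.7485     2,434.4910
  Σ                    523.8937     2,778.6473
P = 523.8937; D_Mac = 5.30384 half-year periods = 2.65192 yrs; D_mod = 2.53894 yrs.
DV01 ≈ 2.53894 × 523.8937 × 0.0001 = 0.133013.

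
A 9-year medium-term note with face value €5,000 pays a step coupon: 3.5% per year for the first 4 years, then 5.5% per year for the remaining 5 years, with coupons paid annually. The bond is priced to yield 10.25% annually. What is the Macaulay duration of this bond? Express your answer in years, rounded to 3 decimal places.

Periodic yield y = 0.1025. Discount each cash flow and weight by its year:
  t   CF        PV=CF/(1+0.1025)^t    t·PV
  1       175.00       158.7302       158.7302
  2       175.00       143.9729       287.9459
  3       175.00       130.5877       391.7631
  4       175.00       118.4469       473.7876
  5       275.00       168.8261       844.1307
  6       275.00       153.1303       918.7817
  7       275.00       138.8937       972.2558
  8       275.00       125.9807     1,007.8453
  9     5,275.00     2,191.8715    19,726.8431
  Σ                  3,330.4399    24,782.0834
Price P = Σ PV = 3,330.4399.
Macaulay duration = Σ(t·PV) / P = 24,782.0834 / 3,330.4399 = 7.44108 years.

7.441 years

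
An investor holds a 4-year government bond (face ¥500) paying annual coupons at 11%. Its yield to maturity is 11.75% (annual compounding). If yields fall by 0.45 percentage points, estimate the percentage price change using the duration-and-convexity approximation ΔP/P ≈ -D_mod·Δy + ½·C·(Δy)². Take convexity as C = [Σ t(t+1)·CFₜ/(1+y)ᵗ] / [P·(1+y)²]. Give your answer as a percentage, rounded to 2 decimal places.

With y = 0.1175:
  t   CF        PV=CF/(1+0.1175)^t    t·PV        t(t+1)·PV
  1        55.00        49.2170        49.2170          98.4340
  2        55.00        44.0421        88.0841         264.2524
  3        55.00        39.4112       118.2337         472.9349
  4       555.00       355.8794     1,423.5176       7,117.5881
  Σ                    488.5497     1,679.0525       7,953.2093
P = 488.5497; D_Mac = 3.43681 yrs; D_mod = 3.07545 yrs; C = 13.03583.
Duration effect: -3.07545 × (-0.0045) = +0.013840
Convexity effect: 0.5 × 13.03583 × (-0.0045)² = +0.0001320
ΔP/P ≈ +0.013840 + 0.0001320 = +0.013971 = +1.3971%.

+1.40%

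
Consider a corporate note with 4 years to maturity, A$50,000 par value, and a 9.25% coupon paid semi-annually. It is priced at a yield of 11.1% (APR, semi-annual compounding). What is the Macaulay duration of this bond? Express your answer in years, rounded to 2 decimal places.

3.41 years

Periodic yield y = 0.0555. Discount each cash flow and weight by its period:
  t   CF        PV=CF/(1+0.0555)^t    t·PV
  1     2,312.50     2,190.9048     2,190.9048
  2     2,312.50     2,075.7033     4,151.4065
  3     2,312.50     1,966.5592     5,899.6777
  4     2,312.50     1,863.1542     7,452.6166
  5     2,312.50     1,765.1863     8,825.9316
  6     2,312.50     1,672.3698    10,034.2188
  7     2,312.50     1,584.4337    11,091.0361
  8    52,312.50    33,957.8022   271,662.4175
  Σ                 47,076.1135   321,308.2096
Price P = Σ PV = 47,076.1135.
Macaulay duration = Σ(t·PV) / P = 321,308.2096 / 47,076.1135 = 6.82529 half-year periods.
In years: 6.82529 / 2 = 3.41265 years.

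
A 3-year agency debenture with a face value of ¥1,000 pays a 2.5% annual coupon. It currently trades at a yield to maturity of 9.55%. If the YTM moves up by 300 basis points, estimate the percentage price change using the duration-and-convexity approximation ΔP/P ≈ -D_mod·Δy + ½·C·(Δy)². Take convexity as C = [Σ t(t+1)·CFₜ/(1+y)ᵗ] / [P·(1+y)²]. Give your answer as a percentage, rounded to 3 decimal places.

-7.560%

With y = 0.0955:
  t   CF        PV=CF/(1+0.0955)^t    t·PV        t(t+1)·PV
  1        25.00        22.8206        22.8206          45.6413
  2        25.00        20.8312        41.6625         124.9875
  3     1,025.00       779.6267     2,338.8802       9,355.5207
  Σ                    823.2786     2,403.3633       9,526.1495
P = 823.2786; D_Mac = 2.91926 yrs; D_mod = 2.66477 yrs; C = 9.64153.
Duration effect: -2.66477 × (+0.03) = -0.079943
Convexity effect: 0.5 × 9.64153 × (0.03)² = +0.0043387
ΔP/P ≈ -0.079943 + 0.0043387 = -0.075605 = -7.5605%.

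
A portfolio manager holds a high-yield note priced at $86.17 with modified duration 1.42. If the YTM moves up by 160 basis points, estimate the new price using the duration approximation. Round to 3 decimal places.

$84.212

Duration approximation: ΔP/P ≈ -D_mod · Δy = -1.42 × (+0.016) = -0.022720.
New price ≈ 86.17 × (1 - 0.022720) = 84.2122176.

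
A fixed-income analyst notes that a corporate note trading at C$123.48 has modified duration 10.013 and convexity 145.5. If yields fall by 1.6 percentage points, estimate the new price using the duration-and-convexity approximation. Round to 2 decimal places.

C$145.56

Duration effect: -D_mod·Δy = -10.013 × (-0.016) = +0.160208
Convexity effect: ½·C·(Δy)² = 0.5 × 145.5 × (-0.016)² = +0.0186240
ΔP/P ≈ +0.160208 + 0.0186240 = +0.178832
New price ≈ 123.48 × (1 + 0.178832) = 145.56217536.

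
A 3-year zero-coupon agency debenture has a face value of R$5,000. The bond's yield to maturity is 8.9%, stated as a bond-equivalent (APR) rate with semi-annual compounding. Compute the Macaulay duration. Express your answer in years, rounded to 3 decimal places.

A zero-coupon bond has a single cash flow at maturity, so its Macaulay duration equals its maturity: 3 years.
(Equivalently: 6 semi-annual periods ÷ 2 = 3 years.)

3.000 years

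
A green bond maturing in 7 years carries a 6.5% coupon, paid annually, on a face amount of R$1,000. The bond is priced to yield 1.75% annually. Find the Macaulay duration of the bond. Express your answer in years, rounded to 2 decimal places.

6.01 years

Periodic yield y = 0.0175. Discount each cash flow and weight by its year:
  t   CF        PV=CF/(1+0.0175)^t    t·PV
  1        65.00        63.8821        63.8821
  2        65.00        62.7834       125.5667
  3        65.00        61.7035       185.1106
  4        65.00        60.6423       242.5692
  5        65.00        59.5993       297.9966
  6        65.00        58.5743       351.4456
  7     1,065.00       943.2106     6,602.4743
  Σ                  1,310.3955     7,869.0451
Price P = Σ PV = 1,310.3955.
Macaulay duration = Σ(t·PV) / P = 7,869.0451 / 1,310.3955 = 6.00509 years.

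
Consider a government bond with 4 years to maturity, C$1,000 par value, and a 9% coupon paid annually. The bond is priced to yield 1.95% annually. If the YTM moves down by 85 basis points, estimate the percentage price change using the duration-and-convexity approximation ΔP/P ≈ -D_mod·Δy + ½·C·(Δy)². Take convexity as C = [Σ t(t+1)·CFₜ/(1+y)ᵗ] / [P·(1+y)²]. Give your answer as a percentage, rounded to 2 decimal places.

With y = 0.0195:
  t   CF        PV=CF/(1+0.0195)^t    t·PV        t(t+1)·PV
  1        90.00        88.2786        88.2786         176.5571
  2        90.00        86.5901       173.1801         519.5404
  3        90.00        84.9339       254.8016       1,019.2062
  4     1,090.00     1,008.9684     4,035.8737      20,179.3686
  Σ                  1,268.7709     4,552.1340      21,894.6723
P = 1,268.7709; D_Mac = 3.58783 yrs; D_mod = 3.51921 yrs; C = 16.60278.
Duration effect: -3.51921 × (-0.0085) = +0.029913
Convexity effect: 0.5 × 16.60278 × (-0.0085)² = +0.0005998
ΔP/P ≈ +0.029913 + 0.0005998 = +0.030513 = +3.0513%.

+3.05%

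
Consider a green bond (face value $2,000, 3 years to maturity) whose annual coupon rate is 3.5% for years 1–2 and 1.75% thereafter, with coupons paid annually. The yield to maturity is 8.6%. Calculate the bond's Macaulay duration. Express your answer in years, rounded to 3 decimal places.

2.890 years

Periodic yield y = 0.086. Discount each cash flow and weight by its year:
  t   CF        PV=CF/(1+0.086)^t    t·PV
  1        70.00        64.4567        64.4567
  2        70.00        59.3524       118.7048
  3     2,035.00     1,588.8209     4,766.4626
  Σ                  1,712.6300     4,949.6242
Price P = Σ PV = 1,712.6300.
Macaulay duration = Σ(t·PV) / P = 4,949.6242 / 1,712.6300 = 2.89007 years.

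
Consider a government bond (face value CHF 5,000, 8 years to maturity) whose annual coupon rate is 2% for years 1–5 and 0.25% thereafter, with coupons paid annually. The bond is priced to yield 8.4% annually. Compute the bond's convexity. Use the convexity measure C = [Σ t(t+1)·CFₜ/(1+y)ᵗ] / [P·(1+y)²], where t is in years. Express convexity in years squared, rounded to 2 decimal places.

With y = 0.084:
  t   CF        PV=CF/(1+0.084)^t    t·PV        t(t+1)·PV
  1       100.00        92.2509        92.2509         184.5018
  2       100.00        85.1023       170.2047         510.6140
  3       100.00        78.5077       235.5230         942.0922
  4       100.00        72.4241       289.6962       1,448.4812
  5       100.00        66.8119       334.0593       2,004.3559
  6        12.50         7.7043        46.2259         323.5814
  7        12.50         7.1073        49.7511         398.0092
  8     5,012.50     2,629.1788    21,033.4307     189,300.8763
  Σ                  3,039.0873    22,251.1420     195,112.5121
P = 3,039.0873.
Convexity = Σ t(t+1)·PV / [P·(1+y)²] = 195,112.5121 / (3,039.0873 × 1.175056) = 54.63656.

54.64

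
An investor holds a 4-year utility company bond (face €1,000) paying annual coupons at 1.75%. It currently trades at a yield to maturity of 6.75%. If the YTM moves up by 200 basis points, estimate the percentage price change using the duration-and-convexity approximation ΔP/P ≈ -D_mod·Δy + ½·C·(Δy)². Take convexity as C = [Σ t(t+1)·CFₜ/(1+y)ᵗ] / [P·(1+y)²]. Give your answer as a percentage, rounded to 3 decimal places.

With y = 0.0675:
  t   CF        PV=CF/(1+0.0675)^t    t·PV        t(t+1)·PV
  1        17.50        16.3934        16.3934          32.7869
  2        17.50        15.3569        30.7137          92.1411
  3        17.50        14.3858        43.1574         172.6298
  4     1,017.50       783.5431     3,134.1723      15,670.8617
  Σ                    829.6792     3,224.4369      15,968.4195
P = 829.6792; D_Mac = 3.88637 yrs; D_mod = 3.64062 yrs; C = 16.88947.
Duration effect: -3.64062 × (+0.02) = -0.072812
Convexity effect: 0.5 × 16.88947 × (0.02)² = +0.0033779
ΔP/P ≈ -0.072812 + 0.0033779 = -0.069435 = -6.9435%.

-6.943%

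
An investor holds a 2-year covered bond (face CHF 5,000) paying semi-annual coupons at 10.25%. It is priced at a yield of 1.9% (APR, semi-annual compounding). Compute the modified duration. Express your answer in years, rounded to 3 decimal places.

1.852 years

Periodic yield y = 0.0095. First find Macaulay duration:
  t   CF        PV=CF/(1+0.0095)^t    t·PV
  1       256.25       253.8385       253.8385
  2       256.25       251.4498       502.8995
  3       256.25       249.0835       747.2504
  4     5,256.25     5,061.1676    20,244.6704
  Σ                  5,815.5394    21,748.6589
P = 5,815.5394; Macaulay duration = 21,748.6589 / 5,815.5394 = 3.73975 half-year periods = 1.86987 years.
Modified duration = D_Mac / (1 + y) = 1.86987 / 1.0095 = 1.85228 years.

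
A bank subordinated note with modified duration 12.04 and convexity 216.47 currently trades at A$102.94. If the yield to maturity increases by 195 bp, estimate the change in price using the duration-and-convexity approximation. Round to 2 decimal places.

-A$19.93

Duration effect: -D_mod·Δy = -12.04 × (+0.0195) = -0.234780
Convexity effect: ½·C·(Δy)² = 0.5 × 216.47 × (0.0195)² = +0.04115635875
ΔP/P ≈ -0.234780 + 0.04115635875 = -0.19362364125
ΔP ≈ 102.94 × (-0.19362364125) = -19.931617630275.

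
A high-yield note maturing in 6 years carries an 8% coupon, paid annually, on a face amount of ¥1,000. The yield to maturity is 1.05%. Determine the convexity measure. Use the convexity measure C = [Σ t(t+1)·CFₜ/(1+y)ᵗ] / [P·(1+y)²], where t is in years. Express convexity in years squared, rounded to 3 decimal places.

33.510

With y = 0.0105:
  t   CF        PV=CF/(1+0.0105)^t    t·PV        t(t+1)·PV
  1        80.00        79.1687        79.1687         158.3375
  2        80.00        78.3461       156.6922         470.0766
  3        80.00        77.5320       232.5960         930.3841
  4        80.00        76.7264       306.9055       1,534.5276
  5        80.00        75.9291       379.6456       2,277.8738
  6     1,080.00     1,014.3921     6,086.3525      42,604.4672
  Σ                  1,402.0944     7,241.3606      47,975.6667
P = 1,402.0944.
Convexity = Σ t(t+1)·PV / [P·(1+y)²] = 47,975.6667 / (1,402.0944 × 1.021110) = 33.50975.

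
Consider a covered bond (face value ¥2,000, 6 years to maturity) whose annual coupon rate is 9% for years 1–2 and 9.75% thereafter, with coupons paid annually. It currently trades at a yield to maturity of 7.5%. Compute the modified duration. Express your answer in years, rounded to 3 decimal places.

Periodic yield y = 0.075. First find Macaulay duration:
  t   CF        PV=CF/(1+0.075)^t    t·PV
  1       180.00       167.4419       167.4419
  2       180.00       155.7599       311.5197
  3       195.00       156.9673       470.9019
  4       195.00       146.0161       584.0644
  5       195.00       135.8289       679.1447
  6     2,195.00     1,422.2755     8,533.6532
  Σ                  2,184.2896    10,746.7258
P = 2,184.2896; Macaulay duration = 10,746.7258 / 2,184.2896 = 4.92001 years.
Modified duration = D_Mac / (1 + y) = 4.92001 / 1.075 = 4.57675 years.

4.577 years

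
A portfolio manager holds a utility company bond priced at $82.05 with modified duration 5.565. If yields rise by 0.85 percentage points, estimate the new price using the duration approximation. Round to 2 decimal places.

$78.17

Duration approximation: ΔP/P ≈ -D_mod · Δy = -5.565 × (+0.0085) = -0.0473025.
New price ≈ 82.05 × (1 - 0.0473025) = 78.168829875.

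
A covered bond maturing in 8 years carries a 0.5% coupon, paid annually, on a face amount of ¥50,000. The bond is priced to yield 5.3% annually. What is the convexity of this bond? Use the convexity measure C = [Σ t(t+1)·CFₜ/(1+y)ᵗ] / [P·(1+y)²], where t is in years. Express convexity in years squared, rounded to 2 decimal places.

With y = 0.053:
  t   CF        PV=CF/(1+0.053)^t    t·PV        t(t+1)·PV
  1       250.00       237.4169       237.4169         474.8338
  2       250.00       225.4671       450.9343       1,352.8029
  3       250.00       214.1188       642.3565       2,569.4262
  4       250.00       203.3417       813.3669       4,066.8347
  5       250.00       193.1071       965.5353       5,793.2118
  6       250.00       183.3875     1,100.3251       7,702.2759
  7       250.00       174.1572     1,219.1003       9,752.8027
  8    50,250.00    33,243.6803   265,949.4421   2,393,544.9789
  Σ                 34,674.6767   271,378.4775   2,425,257.1668
P = 34,674.6767.
Convexity = Σ t(t+1)·PV / [P·(1+y)²] = 2,425,257.1668 / (34,674.6767 × 1.108809) = 63.07956.

63.08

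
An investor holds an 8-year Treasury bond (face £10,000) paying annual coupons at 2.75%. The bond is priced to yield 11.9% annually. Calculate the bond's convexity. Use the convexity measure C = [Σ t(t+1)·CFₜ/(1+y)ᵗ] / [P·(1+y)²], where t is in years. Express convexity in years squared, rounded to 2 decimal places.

47.90

With y = 0.119:
  t   CF        PV=CF/(1+0.119)^t    t·PV        t(t+1)·PV
  1       275.00       245.7551       245.7551         491.5103
  2       275.00       219.6203       439.2406       1,317.7219
  3       275.00       196.2648       588.7944       2,355.1777
  4       275.00       175.3930       701.5721       3,507.8607
  5       275.00       156.7409       783.7044       4,702.2262
  6       275.00       140.0723       840.4336       5,883.0354
  7       275.00       125.1763       876.2341       7,009.8724
  8    10,275.00     4,179.6618    33,437.2941     300,935.6471
  Σ                  5,438.6845    37,913.0285     326,203.0518
P = 5,438.6845.
Convexity = Σ t(t+1)·PV / [P·(1+y)²] = 326,203.0518 / (5,438.6845 × 1.252161) = 47.89983.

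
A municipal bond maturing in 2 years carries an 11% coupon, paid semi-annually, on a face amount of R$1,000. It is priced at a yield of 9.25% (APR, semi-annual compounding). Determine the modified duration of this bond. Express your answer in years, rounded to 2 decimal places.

Periodic yield y = 0.04625. First find Macaulay duration:
  t   CF        PV=CF/(1+0.04625)^t    t·PV
  1        55.00        52.5687        52.5687
  2        55.00        50.2449       100.4897
  3        55.00        48.0238       144.0713
  4     1,055.00       880.4619     3,521.8477
  Σ                  1,031.2993     3,818.9774
P = 1,031.2993; Macaulay duration = 3,818.9774 / 1,031.2993 = 3.70307 half-year periods = 1.85154 years.
Modified duration = D_Mac / (1 + y) = 1.85154 / 1.04625 = 1.76969 years.

1.77 years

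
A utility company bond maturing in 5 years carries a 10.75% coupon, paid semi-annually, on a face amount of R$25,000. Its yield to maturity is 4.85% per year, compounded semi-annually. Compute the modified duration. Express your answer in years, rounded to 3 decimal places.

4.022 years

Periodic yield y = 0.02425. First find Macaulay duration:
  t   CF        PV=CF/(1+0.02425)^t    t·PV
  1     1,343.75     1,311.9356     1,311.9356
  2     1,343.75     1,280.8744     2,561.7487
  3     1,343.75     1,250.5486     3,751.6457
  4     1,343.75     1,220.9407     4,883.7630
  5     1,343.75     1,192.0339     5,960.1696
  6     1,343.75     1,163.8115     6,982.8690
  7     1,343.75     1,136.2573     7,953.8008
  8     1,343.75     1,109.3554     8,874.8431
  9     1,343.75     1,083.0904     9,747.8140
  10   26,343.75    20,730.8863   207,308.8632
  Σ                 31,479.7340   259,337.4525
P = 31,479.7340; Macaulay duration = 259,337.4525 / 31,479.7340 = 8.23824 half-year periods = 4.11912 years.
Modified duration = D_Mac / (1 + y) = 4.11912 / 1.02425 = 4.02159 years.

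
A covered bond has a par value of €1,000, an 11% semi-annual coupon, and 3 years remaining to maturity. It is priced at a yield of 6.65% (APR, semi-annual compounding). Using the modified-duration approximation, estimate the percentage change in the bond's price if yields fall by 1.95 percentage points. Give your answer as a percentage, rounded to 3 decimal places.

Periodic yield y = 0.03325. Modified duration first:
  t   CF        PV=CF/(1+0.03325)^t    t·PV
  1        55.00        53.2301        53.2301
  2        55.00        51.5172       103.0343
  3        55.00        49.8593       149.5780
  4        55.00        48.2549       193.0194
  5        55.00        46.7020       233.5101
  6     1,055.00       867.0018     5,202.0105
  Σ                  1,116.5652     5,934.3824
P = 1,116.5652; D_Mac = 5.31486 half-year periods = 2.65743 yrs; D_mod = 2.65743/(1+0.03325) = 2.57191 yrs.
ΔP/P ≈ -D_mod · Δy = -2.57191 × (-0.0195) = +0.050152 = +5.0152%.

+5.015%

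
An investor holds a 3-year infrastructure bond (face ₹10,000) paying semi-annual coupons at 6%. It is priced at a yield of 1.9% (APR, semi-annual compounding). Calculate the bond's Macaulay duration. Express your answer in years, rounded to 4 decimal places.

2.8033 years

Periodic yield y = 0.0095. Discount each cash flow and weight by its period:
  t   CF        PV=CF/(1+0.0095)^t    t·PV
  1       300.00       297.1768       297.1768
  2       300.00       294.3802       588.7604
  3       300.00       291.6099       874.8297
  4       300.00       288.8657     1,155.4628
  5       300.00       286.1473     1,430.7365
  6    10,300.00     9,731.9369    58,391.6215
  Σ                 11,190.1168    62,738.5877
Price P = Σ PV = 11,190.1168.
Macaulay duration = Σ(t·PV) / P = 62,738.5877 / 11,190.1168 = 5.60661 half-year periods.
In years: 5.60661 / 2 = 2.80330 years.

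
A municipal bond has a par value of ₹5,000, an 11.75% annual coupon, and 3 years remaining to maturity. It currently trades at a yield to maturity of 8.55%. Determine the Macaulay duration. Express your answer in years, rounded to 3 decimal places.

Periodic yield y = 0.0855. Discount each cash flow and weight by its year:
  t   CF        PV=CF/(1+0.0855)^t    t·PV
  1       587.50       541.2252       541.2252
  2       587.50       498.5953       997.1907
  3     5,587.50     4,368.4569    13,105.3706
  Σ                  5,408.2775    14,643.7865
Price P = Σ PV = 5,408.2775.
Macaulay duration = Σ(t·PV) / P = 14,643.7865 / 5,408.2775 = 2.70766 years.

2.708 years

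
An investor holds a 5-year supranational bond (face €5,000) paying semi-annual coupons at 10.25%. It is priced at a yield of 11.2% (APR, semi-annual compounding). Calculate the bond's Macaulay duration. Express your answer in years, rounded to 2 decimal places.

4.01 years

Periodic yield y = 0.056. Discount each cash flow and weight by its period:
  t   CF        PV=CF/(1+0.056)^t    t·PV
  1       256.25       242.6610       242.6610
  2       256.25       229.7926       459.5852
  3       256.25       217.6066       652.8199
  4       256.25       206.0669       824.2675
  5       256.25       195.1391       975.6955
  6       256.25       184.7908     1,108.7448
  7       256.25       174.9913     1,224.9391
  8       256.25       165.7115     1,325.6916
  9       256.25       156.9237     1,412.3135
  10    5,256.25     3,048.1535    30,481.5348
  Σ                  4,821.8370    38,708.2530
Price P = Σ PV = 4,821.8370.
Macaulay duration = Σ(t·PV) / P = 38,708.2530 / 4,821.8370 = 8.02770 half-year periods.
In years: 8.02770 / 2 = 4.01385 years.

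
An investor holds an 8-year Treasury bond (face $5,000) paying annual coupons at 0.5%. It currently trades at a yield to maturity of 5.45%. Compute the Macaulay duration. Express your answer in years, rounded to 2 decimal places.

Periodic yield y = 0.0545. Discount each cash flow and weight by its year:
  t   CF        PV=CF/(1+0.0545)^t    t·PV
  1        25.00        23.7079        23.7079
  2        25.00        22.4826        44.9652
  3        25.00        21.3206        63.9619
  4        25.00        20.2187        80.8749
  5        25.00        19.1738        95.8688
  6        25.00        18.1828       109.0967
  7        25.00        17.2430       120.7013
  8     5,025.00     3,286.7252    26,293.8015
  Σ                  3,429.0547    26,832.9783
Price P = Σ PV = 3,429.0547.
Macaulay duration = Σ(t·PV) / P = 26,832.9783 / 3,429.0547 = 7.82518 years.

7.83 years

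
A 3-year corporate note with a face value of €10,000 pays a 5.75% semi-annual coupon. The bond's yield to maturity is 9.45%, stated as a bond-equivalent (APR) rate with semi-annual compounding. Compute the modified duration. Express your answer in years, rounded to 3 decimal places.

Periodic yield y = 0.04725. First find Macaulay duration:
  t   CF        PV=CF/(1+0.04725)^t    t·PV
  1       287.50       274.5285       274.5285
  2       287.50       262.1423       524.2846
  3       287.50       250.3149       750.9448
  4       287.50       239.0212       956.0847
  5       287.50       228.2370     1,141.1849
  6    10,287.50     7,798.4382    46,790.6291
  Σ                  9,052.6821    50,437.6566
P = 9,052.6821; Macaulay duration = 50,437.6566 / 9,052.6821 = 5.57157 half-year periods = 2.78579 years.
Modified duration = D_Mac / (1 + y) = 2.78579 / 1.04725 = 2.66010 years.

2.660 years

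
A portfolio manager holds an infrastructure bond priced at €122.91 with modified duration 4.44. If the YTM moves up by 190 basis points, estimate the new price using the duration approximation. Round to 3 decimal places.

Duration approximation: ΔP/P ≈ -D_mod · Δy = -4.44 × (+0.019) = -0.084360.
New price ≈ 122.91 × (1 - 0.084360) = 112.5413124.

€112.541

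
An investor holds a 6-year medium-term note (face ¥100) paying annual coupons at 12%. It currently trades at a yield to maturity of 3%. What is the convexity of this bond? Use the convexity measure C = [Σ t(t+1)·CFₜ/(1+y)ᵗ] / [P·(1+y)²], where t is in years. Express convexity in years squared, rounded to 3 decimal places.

With y = 0.03:
  t   CF        PV=CF/(1+0.03)^t    t·PV        t(t+1)·PV
  1        12.00        11.6505        11.6505          23.3010
  2        12.00        11.3112        22.6223          67.8669
  3        12.00        10.9817        32.9451         131.7804
  4        12.00        10.6618        42.6474         213.2369
  5        12.00        10.3513        51.7565         310.5392
  6       112.00        93.7982       562.7894       3,939.5259
  Σ                    148.7547       724.4112       4,686.2503
P = 148.7547.
Convexity = Σ t(t+1)·PV / [P·(1+y)²] = 4,686.2503 / (148.7547 × 1.060900) = 29.69479.

29.695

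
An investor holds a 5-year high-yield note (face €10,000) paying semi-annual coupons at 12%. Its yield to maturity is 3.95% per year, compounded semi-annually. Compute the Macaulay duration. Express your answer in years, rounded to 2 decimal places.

Periodic yield y = 0.01975. Discount each cash flow and weight by its period:
  t   CF        PV=CF/(1+0.01975)^t    t·PV
  1       600.00       588.3795       588.3795
  2       600.00       576.9841     1,153.9681
  3       600.00       565.8093     1,697.4280
  4       600.00       554.8510     2,219.4041
  5       600.00       544.1050     2,720.5248
  6       600.00       533.5670     3,201.4020
  7       600.00       523.2332     3,662.6321
  8       600.00       513.0994     4,104.7955
  9       600.00       503.1620     4,528.4579
  10   10,600.00     8,717.0337    87,170.3371
  Σ                 13,620.2242   111,047.3291
Price P = Σ PV = 13,620.2242.
Macaulay duration = Σ(t·PV) / P = 111,047.3291 / 13,620.2242 = 8.15312 half-year periods.
In years: 8.15312 / 2 = 4.07656 years.

4.08 years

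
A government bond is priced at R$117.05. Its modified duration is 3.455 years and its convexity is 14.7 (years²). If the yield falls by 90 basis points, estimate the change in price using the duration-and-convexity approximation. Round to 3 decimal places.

Duration effect: -D_mod·Δy = -3.455 × (-0.009) = +0.031095
Convexity effect: ½·C·(Δy)² = 0.5 × 14.7 × (-0.009)² = +0.00059535
ΔP/P ≈ +0.031095 + 0.00059535 = +0.03169035
ΔP ≈ 117.05 × (+0.03169035) = +3.7093554675.

+R$3.709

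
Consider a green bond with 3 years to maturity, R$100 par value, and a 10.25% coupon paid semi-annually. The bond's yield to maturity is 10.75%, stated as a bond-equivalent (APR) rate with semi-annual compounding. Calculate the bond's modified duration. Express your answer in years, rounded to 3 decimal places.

2.519 years

Periodic yield y = 0.05375. First find Macaulay duration:
  t   CF        PV=CF/(1+0.05375)^t    t·PV
  1        5.125         4.8636         4.8636
  2        5.125         4.6155         9.2310
  3        5.125         4.3801        13.1402
  4        5.125         4.1567        16.6266
  5        5.125         3.9446        19.7231
  6      105.125        76.7857       460.7143
  Σ                     98.7462       524.2989
P = 98.7462; Macaulay duration = 524.2989 / 98.7462 = 5.30956 half-year periods = 2.65478 years.
Modified duration = D_Mac / (1 + y) = 2.65478 / 1.05375 = 2.51937 years.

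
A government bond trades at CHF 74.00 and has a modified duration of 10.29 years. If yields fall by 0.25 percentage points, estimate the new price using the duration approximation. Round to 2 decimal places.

CHF 75.90

Duration approximation: ΔP/P ≈ -D_mod · Δy = -10.29 × (-0.0025) = +0.025725.
New price ≈ 74.00 × (1 + 0.025725) = 75.90365.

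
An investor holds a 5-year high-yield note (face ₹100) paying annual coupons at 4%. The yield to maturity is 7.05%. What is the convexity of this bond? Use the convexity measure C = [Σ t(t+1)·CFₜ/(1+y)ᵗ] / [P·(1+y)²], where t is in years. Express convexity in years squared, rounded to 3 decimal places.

With y = 0.0705:
  t   CF        PV=CF/(1+0.0705)^t    t·PV        t(t+1)·PV
  1         4.00         3.7366         3.7366           7.4731
  2         4.00         3.4905         6.9810          20.9430
  3         4.00         3.2606         9.7819          39.1274
  4         4.00         3.0459        12.1835          60.9177
  5       104.00        73.9776       369.8878       2,219.3267
  Σ                     87.5111       402.5707       2,347.7879
P = 87.5111.
Convexity = Σ t(t+1)·PV / [P·(1+y)²] = 2,347.7879 / (87.5111 × 1.145970) = 23.41112.

23.411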